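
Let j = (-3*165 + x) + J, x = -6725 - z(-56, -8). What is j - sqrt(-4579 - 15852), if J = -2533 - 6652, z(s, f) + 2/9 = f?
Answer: -147571/9 - I*sqrt(20431) ≈ -16397.0 - 142.94*I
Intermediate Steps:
z(s, f) = -2/9 + f
J = -9185
x = -60451/9 (x = -6725 - (-2/9 - 8) = -6725 - 1*(-74/9) = -6725 + 74/9 = -60451/9 ≈ -6716.8)
j = -147571/9 (j = (-3*165 - 60451/9) - 9185 = (-495 - 60451/9) - 9185 = -64906/9 - 9185 = -147571/9 ≈ -16397.)
j - sqrt(-4579 - 15852) = -147571/9 - sqrt(-4579 - 15852) = -147571/9 - sqrt(-20431) = -147571/9 - I*sqrt(20431)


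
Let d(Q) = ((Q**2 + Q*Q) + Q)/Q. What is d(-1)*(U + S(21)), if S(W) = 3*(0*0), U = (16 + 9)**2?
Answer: -625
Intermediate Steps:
U = 625 (U = 25**2 = 625)
d(Q) = (Q + 2*Q**2)/Q (d(Q) = ((Q**2 + Q**2) + Q)/Q = (2*Q**2 + Q)/Q = (Q + 2*Q**2)/Q)
S(W) = 0 (S(W) = 3*0 = 0)
d(-1)*(U + S(21)) = (1 + 2*(-1))*(625 + 0) = (1 - 2)*625 = -1*625 = -625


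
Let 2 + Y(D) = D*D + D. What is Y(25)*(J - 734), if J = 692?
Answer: -27216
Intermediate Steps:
Y(D) = -2 + D + D² (Y(D) = -2 + (D*D + D) = -2 + (D² + D) = -2 + (D + D²) = -2 + D + D²)
Y(25)*(J - 734) = (-2 + 25 + 25²)*(692 - 734) = (-2 + 25 + 625)*(-42) = 648*(-42) = -27216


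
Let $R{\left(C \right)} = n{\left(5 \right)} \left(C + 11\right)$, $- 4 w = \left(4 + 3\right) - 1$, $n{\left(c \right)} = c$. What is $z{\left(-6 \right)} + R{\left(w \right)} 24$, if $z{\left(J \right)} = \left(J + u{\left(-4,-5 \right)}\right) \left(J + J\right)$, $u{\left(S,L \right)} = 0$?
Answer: $1212$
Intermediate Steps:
$w = - \frac{3}{2}$ ($w = - \frac{\left(4 + 3\right) - 1}{4} = - \frac{7 - 1}{4} = \left(- \frac{1}{4}\right) 6 = - \frac{3}{2} \approx -1.5$)
$R{\left(C \right)} = 55 + 5 C$ ($R{\left(C \right)} = 5 \left(C + 11\right) = 5 \left(11 + C\right) = 55 + 5 C$)
$z{\left(J \right)} = 2 J^{2}$ ($z{\left(J \right)} = \left(J + 0\right) \left(J + J\right) = J 2 J = 2 J^{2}$)
$z{\left(-6 \right)} + R{\left(w \right)} 24 = 2 \left(-6\right)^{2} + \left(55 + 5 \left(- \frac{3}{2}\right)\right) 24 = 2 \cdot 36 + \left(55 - \frac{15}{2}\right) 24 = 72 + \frac{95}{2} \cdot 24 = 72 + 1140 = 1212$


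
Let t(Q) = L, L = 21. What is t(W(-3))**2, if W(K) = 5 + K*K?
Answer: 441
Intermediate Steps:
W(K) = 5 + K**2
t(Q) = 21
t(W(-3))**2 = 21**2 = 441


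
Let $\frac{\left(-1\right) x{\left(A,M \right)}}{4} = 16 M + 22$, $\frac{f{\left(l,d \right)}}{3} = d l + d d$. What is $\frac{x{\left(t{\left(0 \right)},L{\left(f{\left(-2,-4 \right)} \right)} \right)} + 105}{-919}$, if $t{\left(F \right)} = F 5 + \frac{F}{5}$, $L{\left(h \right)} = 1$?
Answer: $\frac{47}{919} \approx 0.051143$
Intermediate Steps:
$f{\left(l,d \right)} = 3 d^{2} + 3 d l$ ($f{\left(l,d \right)} = 3 \left(d l + d d\right) = 3 \left(d l + d^{2}\right) = 3 \left(d^{2} + d l\right) = 3 d^{2} + 3 d l$)
$t{\left(F \right)} = \frac{26 F}{5}$ ($t{\left(F \right)} = 5 F + F \frac{1}{5} = 5 F + \frac{F}{5} = \frac{26 F}{5}$)
$x{\left(A,M \right)} = -88 - 64 M$ ($x{\left(A,M \right)} = - 4 \left(16 M + 22\right) = - 4 \left(22 + 16 M\right) = -88 - 64 M$)
$\frac{x{\left(t{\left(0 \right)},L{\left(f{\left(-2,-4 \right)} \right)} \right)} + 105}{-919} = \frac{\left(-88 - 64\right) + 105}{-919} = \left(\left(-88 - 64\right) + 105\right) \left(- \frac{1}{919}\right) = \left(-152 + 105\right) \left(- \frac{1}{919}\right) = \left(-47\right) \left(- \frac{1}{919}\right) = \frac{47}{919}$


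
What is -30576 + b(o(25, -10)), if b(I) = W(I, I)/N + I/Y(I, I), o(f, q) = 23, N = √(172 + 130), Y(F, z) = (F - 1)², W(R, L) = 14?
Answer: -14798761/484 + 7*√302/151 ≈ -30575.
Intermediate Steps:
Y(F, z) = (-1 + F)²
N = √302 ≈ 17.378
b(I) = 7*√302/151 + I/(-1 + I)² (b(I) = 14/(√302) + I/((-1 + I)²) = 14*(√302/302) + I/(-1 + I)² = 7*√302/151 + I/(-1 + I)²)
-30576 + b(o(25, -10)) = -30576 + (7*√302/151 + 23/(-1 + 23)²) = -30576 + (7*√302/151 + 23/22²) = -30576 + (7*√302/151 + 23*(1/484)) = -30576 + (7*√302/151 + 23/484) = -30576 + (23/484 + 7*√302/151) = -14798761/484 + 7*√302/151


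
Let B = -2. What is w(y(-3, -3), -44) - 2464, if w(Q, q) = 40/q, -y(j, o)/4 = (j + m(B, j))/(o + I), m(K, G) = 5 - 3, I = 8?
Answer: -27114/11 ≈ -2464.9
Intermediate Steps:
m(K, G) = 2
y(j, o) = -4*(2 + j)/(8 + o) (y(j, o) = -4*(j + 2)/(o + 8) = -4*(2 + j)/(8 + o))
w(y(-3, -3), -44) - 2464 = 40/(-44) - 2464 = 40*(-1/44) - 2464 = -10/11 - 2464 = -27114/11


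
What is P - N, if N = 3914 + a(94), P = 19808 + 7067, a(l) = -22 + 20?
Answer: 22963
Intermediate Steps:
a(l) = -2
P = 26875
N = 3912 (N = 3914 - 2 = 3912)
P - N = 26875 - 1*3912 = 26875 - 3912 = 22963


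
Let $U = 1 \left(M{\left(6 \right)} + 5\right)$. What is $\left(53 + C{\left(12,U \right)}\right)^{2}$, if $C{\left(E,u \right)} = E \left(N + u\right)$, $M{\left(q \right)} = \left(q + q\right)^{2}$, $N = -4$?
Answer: $3214849$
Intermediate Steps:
$M{\left(q \right)} = 4 q^{2}$ ($M{\left(q \right)} = \left(2 q\right)^{2} = 4 q^{2}$)
$U = 149$ ($U = 1 \left(4 \cdot 6^{2} + 5\right) = 1 \left(4 \cdot 36 + 5\right) = 1 \left(144 + 5\right) = 1 \cdot 149 = 149$)
$C{\left(E,u \right)} = E \left(-4 + u\right)$
$\left(53 + C{\left(12,U \right)}\right)^{2} = \left(53 + 12 \left(-4 + 149\right)\right)^{2} = \left(53 + 12 \cdot 145\right)^{2} = \left(53 + 1740\right)^{2} = 1793^{2} = 3214849$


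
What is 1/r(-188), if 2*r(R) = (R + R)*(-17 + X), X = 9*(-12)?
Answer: 1/23500 ≈ 4.2553e-5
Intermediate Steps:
X = -108
r(R) = -125*R (r(R) = ((R + R)*(-17 - 108))/2 = ((2*R)*(-125))/2 = (-250*R)/2 = -125*R)
1/r(-188) = 1/(-125*(-188)) = 1/23500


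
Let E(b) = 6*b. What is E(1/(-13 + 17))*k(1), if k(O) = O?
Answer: 3/2 ≈ 1.5000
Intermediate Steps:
E(1/(-13 + 17))*k(1) = (6/(-13 + 17))*1 = (6/4)*1 = (6*(¼))*1 = (3/2)*1 = 3/2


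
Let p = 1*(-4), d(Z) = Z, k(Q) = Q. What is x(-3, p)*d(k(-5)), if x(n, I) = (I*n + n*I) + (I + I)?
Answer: -80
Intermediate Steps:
p = -4
x(n, I) = 2*I + 2*I*n (x(n, I) = (I*n + I*n) + 2*I = 2*I*n + 2*I = 2*I + 2*I*n)
x(-3, p)*d(k(-5)) = (2*(-4)*(1 - 3))*(-5) = (2*(-4)*(-2))*(-5) = 16*(-5) = -80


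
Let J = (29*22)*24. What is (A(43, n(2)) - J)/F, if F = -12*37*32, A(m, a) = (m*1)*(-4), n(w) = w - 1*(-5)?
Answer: 3871/3552 ≈ 1.0898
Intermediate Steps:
n(w) = 5 + w (n(w) = w + 5 = 5 + w)
A(m, a) = -4*m (A(m, a) = m*(-4) = -4*m)
J = 15312 (J = 638*24 = 15312)
F = -14208 (F = -444*32 = -14208)
(A(43, n(2)) - J)/F = (-4*43 - 1*15312)/(-14208) = (-172 - 15312)*(-1/14208) = -15484*(-1/14208) = 3871/3552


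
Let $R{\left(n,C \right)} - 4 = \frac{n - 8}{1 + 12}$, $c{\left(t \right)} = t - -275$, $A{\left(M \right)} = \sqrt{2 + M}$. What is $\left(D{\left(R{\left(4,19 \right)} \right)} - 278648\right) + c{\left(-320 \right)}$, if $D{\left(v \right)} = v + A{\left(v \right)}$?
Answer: $- \frac{3622961}{13} + \frac{\sqrt{962}}{13} \approx -2.7869 \cdot 10^{5}$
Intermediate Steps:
$c{\left(t \right)} = 275 + t$ ($c{\left(t \right)} = t + 275 = 275 + t$)
$R{\left(n,C \right)} = \frac{44}{13} + \frac{n}{13}$ ($R{\left(n,C \right)} = 4 + \frac{n - 8}{1 + 12} = 4 + \frac{-8 + n}{13} = 4 + \left(-8 + n\right) \frac{1}{13} = 4 + \left(- \frac{8}{13} + \frac{n}{13}\right) = \frac{44}{13} + \frac{n}{13}$)
$D{\left(v \right)} = v + \sqrt{2 + v}$
$\left(D{\left(R{\left(4,19 \right)} \right)} - 278648\right) + c{\left(-320 \right)} = \left(\left(\left(\frac{44}{13} + \frac{1}{13} \cdot 4\right) + \sqrt{2 + \left(\frac{44}{13} + \frac{1}{13} \cdot 4\right)}\right) - 278648\right) + \left(275 - 320\right) = \left(\left(\left(\frac{44}{13} + \frac{4}{13}\right) + \sqrt{2 + \left(\frac{44}{13} + \frac{4}{13}\right)}\right) - 278648\right) - 45 = \left(\left(\frac{48}{13} + \sqrt{2 + \frac{48}{13}}\right) - 278648\right) - 45 = \left(\left(\frac{48}{13} + \sqrt{\frac{74}{13}}\right) - 278648\right) - 45 = \left(\left(\frac{48}{13} + \frac{\sqrt{962}}{13}\right) - 278648\right) - 45 = \left(- \frac{3622376}{13} + \frac{\sqrt{962}}{13}\right) - 45 = - \frac{3622961}{13} + \frac{\sqrt{962}}{13}$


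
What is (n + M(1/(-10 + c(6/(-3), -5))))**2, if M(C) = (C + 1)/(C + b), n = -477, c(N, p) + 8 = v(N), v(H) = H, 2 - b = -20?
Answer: 43841659456/192721 ≈ 2.2749e+5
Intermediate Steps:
b = 22 (b = 2 - 1*(-20) = 2 + 20 = 22)
c(N, p) = -8 + N
M(C) = (1 + C)/(22 + C) (M(C) = (C + 1)/(C + 22) = (1 + C)/(22 + C))
(n + M(1/(-10 + c(6/(-3), -5))))**2 = (-477 + (1 + 1/(-10 + (-8 + 6/(-3))))/(22 + 1/(-10 + (-8 + 6/(-3)))))**2 = (-477 + (1 + 1/(-10 + (-8 + 6*(-1/3))))/(22 + 1/(-10 + (-8 + 6*(-1/3)))))**2 = (-477 + (1 + 1/(-10 + (-8 - 2)))/(22 + 1/(-10 + (-8 - 2))))**2 = (-477 + (1 + 1/(-10 - 10))/(22 + 1/(-10 - 10)))**2 = (-477 + (1 + 1/(-20))/(22 + 1/(-20)))**2 = (-477 + (1 - 1/20)/(22 - 1/20))**2 = (-477 + (19/20)/(439/20))**2 = (-477 + (20/439)*(19/20))**2 = (-477 + 19/439)**2 = (-209384/439)**2 = 43841659456/192721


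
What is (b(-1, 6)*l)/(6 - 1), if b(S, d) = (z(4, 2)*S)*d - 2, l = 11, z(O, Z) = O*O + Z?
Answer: -242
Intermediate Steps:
z(O, Z) = Z + O² (z(O, Z) = O² + Z = Z + O²)
b(S, d) = -2 + 18*S*d (b(S, d) = ((2 + 4²)*S)*d - 2 = ((2 + 16)*S)*d - 2 = (18*S)*d - 2 = 18*S*d - 2 = -2 + 18*S*d)
(b(-1, 6)*l)/(6 - 1) = ((-2 + 18*(-1)*6)*11)/(6 - 1) = ((-2 - 108)*11)/5 = -110*11*(⅕) = -1210*⅕ = -242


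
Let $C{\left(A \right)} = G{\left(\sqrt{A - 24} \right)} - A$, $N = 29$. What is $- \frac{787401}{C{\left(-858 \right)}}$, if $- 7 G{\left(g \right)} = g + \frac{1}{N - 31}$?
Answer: $- \frac{132426674982}{144315697} - \frac{462991788 i \sqrt{2}}{144315697} \approx -917.62 - 4.5371 i$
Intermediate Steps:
$G{\left(g \right)} = \frac{1}{14} - \frac{g}{7}$ ($G{\left(g \right)} = - \frac{g + \frac{1}{29 - 31}}{7} = - \frac{g + \frac{1}{-2}}{7} = - \frac{g - \frac{1}{2}}{7} = - \frac{- \frac{1}{2} + g}{7} = \frac{1}{14} - \frac{g}{7}$)
$C{\left(A \right)} = \frac{1}{14} - A - \frac{\sqrt{-24 + A}}{7}$ ($C{\left(A \right)} = \left(\frac{1}{14} - \frac{\sqrt{A - 24}}{7}\right) - A = \left(\frac{1}{14} - \frac{\sqrt{-24 + A}}{7}\right) - A = \frac{1}{14} - A - \frac{\sqrt{-24 + A}}{7}$)
$- \frac{787401}{C{\left(-858 \right)}} = - \frac{787401}{\frac{1}{14} - -858 - \frac{\sqrt{-24 - 858}}{7}} = - \frac{787401}{\frac{1}{14} + 858 - \frac{\sqrt{-882}}{7}} = - \frac{787401}{\frac{1}{14} + 858 - \frac{21 i \sqrt{2}}{7}} = - \frac{787401}{\frac{1}{14} + 858 - 3 i \sqrt{2}} = - \frac{787401}{\frac{12013}{14} - 3 i \sqrt{2}}$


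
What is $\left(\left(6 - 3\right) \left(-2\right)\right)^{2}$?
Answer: $36$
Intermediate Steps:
$\left(\left(6 - 3\right) \left(-2\right)\right)^{2} = \left(3 \left(-2\right)\right)^{2} = \left(-6\right)^{2} = 36$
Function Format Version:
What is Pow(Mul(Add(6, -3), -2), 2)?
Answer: 36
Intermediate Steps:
Pow(Mul(Add(6, -3), -2), 2) = Pow(Mul(3, -2), 2) = Pow(-6, 2) = 36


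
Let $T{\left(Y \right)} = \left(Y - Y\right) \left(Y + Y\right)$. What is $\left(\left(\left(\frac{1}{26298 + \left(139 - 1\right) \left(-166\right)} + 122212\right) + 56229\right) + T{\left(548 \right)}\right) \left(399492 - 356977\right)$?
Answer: $\frac{5143592168473}{678} \approx 7.5864 \cdot 10^{9}$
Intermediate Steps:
$T{\left(Y \right)} = 0$ ($T{\left(Y \right)} = 0 \cdot 2 Y = 0$)
$\left(\left(\left(\frac{1}{26298 + \left(139 - 1\right) \left(-166\right)} + 122212\right) + 56229\right) + T{\left(548 \right)}\right) \left(399492 - 356977\right) = \left(\left(\left(\frac{1}{26298 + \left(139 - 1\right) \left(-166\right)} + 122212\right) + 56229\right) + 0\right) \left(399492 - 356977\right) = \left(\left(\left(\frac{1}{26298 + 138 \left(-166\right)} + 122212\right) + 56229\right) + 0\right) 42515 = \left(\left(\left(\frac{1}{26298 - 22908} + 122212\right) + 56229\right) + 0\right) 42515 = \left(\left(\left(\frac{1}{3390} + 122212\right) + 56229\right) + 0\right) 42515 = \left(\left(\frac{414298681}{3390} + 56229\right) + 0\right) 42515 = \left(\frac{604914991}{3390} + 0\right) 42515 = \frac{604914991}{3390} \cdot 42515 = \frac{5143592168473}{678}$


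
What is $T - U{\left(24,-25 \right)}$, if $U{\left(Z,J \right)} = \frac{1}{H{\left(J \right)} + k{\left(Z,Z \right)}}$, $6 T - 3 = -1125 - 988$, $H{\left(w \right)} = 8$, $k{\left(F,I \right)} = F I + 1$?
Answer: $- \frac{205726}{585} \approx -351.67$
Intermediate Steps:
$k{\left(F,I \right)} = 1 + F I$
$T = - \frac{1055}{3}$ ($T = \frac{1}{2} + \frac{-1125 - 988}{6} = \frac{1}{2} + \frac{1}{6} \left(-2113\right) = \frac{1}{2} - \frac{2113}{6} = - \frac{1055}{3} \approx -351.67$)
$U{\left(Z,J \right)} = \frac{1}{9 + Z^{2}}$ ($U{\left(Z,J \right)} = \frac{1}{8 + \left(1 + Z Z\right)} = \frac{1}{8 + \left(1 + Z^{2}\right)} = \frac{1}{9 + Z^{2}}$)
$T - U{\left(24,-25 \right)} = - \frac{1055}{3} - \frac{1}{9 + 24^{2}} = - \frac{1055}{3} - \frac{1}{9 + 576} = - \frac{1055}{3} - \frac{1}{585} = - \frac{205726}{585}$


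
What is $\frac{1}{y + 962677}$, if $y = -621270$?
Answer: $\frac{1}{341407} \approx 2.9291 \cdot 10^{-6}$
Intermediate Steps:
$\frac{1}{y + 962677} = \frac{1}{-621270 + 962677} = \frac{1}{341407}$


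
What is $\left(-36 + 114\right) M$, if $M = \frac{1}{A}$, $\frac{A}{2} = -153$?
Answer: $- \frac{13}{51} \approx -0.2549$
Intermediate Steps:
$A = -306$ ($A = 2 \left(-153\right) = -306$)
$M = - \frac{1}{306}$ ($M = \frac{1}{-306} = - \frac{1}{306} \approx -0.003268$)
$\left(-36 + 114\right) M = \left(-36 + 114\right) \left(- \frac{1}{306}\right) = 78 \left(- \frac{1}{306}\right) = - \frac{13}{51}$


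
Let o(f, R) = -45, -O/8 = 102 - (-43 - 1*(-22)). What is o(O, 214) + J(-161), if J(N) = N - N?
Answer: -45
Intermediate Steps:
O = -984 (O = -8*(102 - (-43 - 1*(-22))) = -8*(102 - (-43 + 22)) = -8*(102 - 1*(-21)) = -8*(102 + 21) = -8*123 = -984)
J(N) = 0
o(O, 214) + J(-161) = -45 + 0 = -45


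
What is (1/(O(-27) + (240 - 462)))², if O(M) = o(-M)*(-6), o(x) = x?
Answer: 1/147456 ≈ 6.7817e-6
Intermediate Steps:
O(M) = 6*M (O(M) = -M*(-6) = 6*M)
(1/(O(-27) + (240 - 462)))² = (1/(6*(-27) + (240 - 462)))² = (1/(-162 - 222))² = (1/(-384))² = (-1/384)² = 1/147456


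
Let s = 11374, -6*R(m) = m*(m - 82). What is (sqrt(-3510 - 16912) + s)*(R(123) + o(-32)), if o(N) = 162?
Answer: -7717259 - 1357*I*sqrt(20422)/2 ≈ -7.7173e+6 - 96961.0*I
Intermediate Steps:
R(m) = -m*(-82 + m)/6 (R(m) = -m*(m - 82)/6 = -m*(-82 + m)/6)
(sqrt(-3510 - 16912) + s)*(R(123) + o(-32)) = (sqrt(-3510 - 16912) + 11374)*((1/6)*123*(82 - 1*123) + 162) = (sqrt(-20422) + 11374)*((1/6)*123*(82 - 123) + 162) = (I*sqrt(20422) + 11374)*((1/6)*123*(-41) + 162) = (11374 + I*sqrt(20422))*(-1681/2 + 162) = (11374 + I*sqrt(20422))*(-1357/2) = -7717259 - 1357*I*sqrt(20422)/2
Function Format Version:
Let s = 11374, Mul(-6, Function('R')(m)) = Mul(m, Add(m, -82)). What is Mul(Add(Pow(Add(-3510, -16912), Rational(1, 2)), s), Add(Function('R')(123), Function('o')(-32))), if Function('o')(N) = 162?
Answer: Add(-7717259, Mul(Rational(-1357, 2), I, Pow(20422, Rational(1, 2)))) ≈ Add(-7.7173e+6, Mul(-96961., I))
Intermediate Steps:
Function('R')(m) = Mul(Rational(-1, 6), m, Add(-82, m)) (Function('R')(m) = Mul(Rational(-1, 6), Mul(m, Add(m, -82))) = Mul(Rational(-1, 6), Mul(m, Add(-82, m))) = Mul(Rational(-1, 6), m, Add(-82, m)))
Mul(Add(Pow(Add(-3510, -16912), Rational(1, 2)), s), Add(Function('R')(123), Function('o')(-32))) = Mul(Add(Pow(Add(-3510, -16912), Rational(1, 2)), 11374), Add(Mul(Rational(1, 6), 123, Add(82, Mul(-1, 123))), 162)) = Mul(Add(Pow(-20422, Rational(1, 2)), 11374), Add(Mul(Rational(1, 6), 123, Add(82, -123)), 162)) = Mul(Add(Mul(I, Pow(20422, Rational(1, 2))), 11374), Add(Mul(Rational(1, 6), 123, -41), 162)) = Mul(Add(11374, Mul(I, Pow(20422, Rational(1, 2)))), Add(Rational(-1681, 2), 162)) = Mul(Add(11374, Mul(I, Pow(20422, Rational(1, 2)))), Rational(-1357, 2)) = Add(-7717259, Mul(Rational(-1357, 2), I, Pow(20422, Rational(1, 2))))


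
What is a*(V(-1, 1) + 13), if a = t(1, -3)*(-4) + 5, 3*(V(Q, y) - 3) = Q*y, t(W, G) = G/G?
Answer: 47/3 ≈ 15.667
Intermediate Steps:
t(W, G) = 1
V(Q, y) = 3 + Q*y/3 (V(Q, y) = 3 + (Q*y)/3 = 3 + Q*y/3)
a = 1 (a = 1*(-4) + 5 = -4 + 5 = 1)
a*(V(-1, 1) + 13) = 1*((3 + (1/3)*(-1)*1) + 13) = 1*((3 - 1/3) + 13) = 1*(8/3 + 13) = 1*(47/3) = 47/3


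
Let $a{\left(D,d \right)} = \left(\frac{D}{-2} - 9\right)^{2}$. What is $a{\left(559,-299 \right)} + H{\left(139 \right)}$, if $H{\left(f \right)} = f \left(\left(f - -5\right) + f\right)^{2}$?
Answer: $\frac{44862413}{4} \approx 1.1216 \cdot 10^{7}$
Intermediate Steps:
$H{\left(f \right)} = f \left(5 + 2 f\right)^{2}$ ($H{\left(f \right)} = f \left(\left(f + 5\right) + f\right)^{2} = f \left(\left(5 + f\right) + f\right)^{2} = f \left(5 + 2 f\right)^{2}$)
$a{\left(D,d \right)} = \left(-9 - \frac{D}{2}\right)^{2}$ ($a{\left(D,d \right)} = \left(D \left(- \frac{1}{2}\right) - 9\right)^{2} = \left(- \frac{D}{2} - 9\right)^{2} = \left(-9 - \frac{D}{2}\right)^{2}$)
$a{\left(559,-299 \right)} + H{\left(139 \right)} = \frac{\left(18 + 559\right)^{2}}{4} + 139 \left(5 + 2 \cdot 139\right)^{2} = \frac{577^{2}}{4} + 139 \left(5 + 278\right)^{2} = \frac{1}{4} \cdot 332929 + 139 \cdot 283^{2} = \frac{332929}{4} + 139 \cdot 80089 = \frac{332929}{4} + 11132371 = \frac{44862413}{4}$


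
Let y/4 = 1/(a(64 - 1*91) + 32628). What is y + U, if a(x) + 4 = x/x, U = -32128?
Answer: -1048175996/32625 ≈ -32128.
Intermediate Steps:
a(x) = -3 (a(x) = -4 + x/x = -4 + 1 = -3)
y = 4/32625 (y = 4/(-3 + 32628) = 4/32625 ≈ 0.00012261)
y + U = 4/32625 - 32128 = -1048175996/32625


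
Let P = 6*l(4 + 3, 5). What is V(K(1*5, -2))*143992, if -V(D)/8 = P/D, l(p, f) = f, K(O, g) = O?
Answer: -6911616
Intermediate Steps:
P = 30 (P = 6*5 = 30)
V(D) = -240/D
V(K(1*5, -2))*143992 = -240/(1*5)*143992 = -240/5*143992 = -240*1/5*143992 = -48*143992 = -6911616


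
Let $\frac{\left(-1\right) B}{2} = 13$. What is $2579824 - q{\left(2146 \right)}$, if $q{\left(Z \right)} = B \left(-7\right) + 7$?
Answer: $2579635$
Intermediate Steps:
$B = -26$ ($B = \left(-2\right) 13 = -26$)
$q{\left(Z \right)} = 189$ ($q{\left(Z \right)} = \left(-26\right) \left(-7\right) + 7 = 182 + 7 = 189$)
$2579824 - q{\left(2146 \right)} = 2579824 - 189 = 2579635$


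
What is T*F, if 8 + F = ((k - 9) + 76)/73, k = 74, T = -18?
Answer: 7974/73 ≈ 109.23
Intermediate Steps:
F = -443/73 (F = -8 + ((74 - 9) + 76)/73 = -8 + (65 + 76)*(1/73) = -8 + 141*(1/73) = -8 + 141/73 = -443/73 ≈ -6.0685)
T*F = -18*(-443/73) = 7974/73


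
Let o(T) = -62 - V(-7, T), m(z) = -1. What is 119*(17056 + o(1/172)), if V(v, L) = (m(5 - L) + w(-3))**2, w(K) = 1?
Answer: 2022286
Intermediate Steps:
V(v, L) = 0 (V(v, L) = (-1 + 1)**2 = 0**2 = 0)
o(T) = -62 (o(T) = -62 - 1*0 = -62 + 0 = -62)
119*(17056 + o(1/172)) = 119*(17056 - 62) = 119*16994 = 2022286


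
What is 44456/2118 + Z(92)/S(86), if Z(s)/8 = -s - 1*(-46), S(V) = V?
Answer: 760948/45537 ≈ 16.711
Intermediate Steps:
Z(s) = 368 - 8*s (Z(s) = 8*(-s - 1*(-46)) = 8*(-s + 46) = 8*(46 - s) = 368 - 8*s)
44456/2118 + Z(92)/S(86) = 44456/2118 + (368 - 8*92)/86 = 44456*(1/2118) + (368 - 736)*(1/86) = 22228/1059 - 368*1/86 = 22228/1059 - 184/43 = 760948/45537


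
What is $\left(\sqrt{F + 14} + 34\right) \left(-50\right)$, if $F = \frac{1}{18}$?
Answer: $-1700 - \frac{25 \sqrt{506}}{3} \approx -1887.5$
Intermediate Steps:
$F = \frac{1}{18} \approx 0.055556$
$\left(\sqrt{F + 14} + 34\right) \left(-50\right) = \left(\sqrt{\frac{1}{18} + 14} + 34\right) \left(-50\right) = \left(\sqrt{\frac{253}{18}} + 34\right) \left(-50\right) = \left(\frac{\sqrt{506}}{6} + 34\right) \left(-50\right) = \left(34 + \frac{\sqrt{506}}{6}\right) \left(-50\right) = -1700 - \frac{25 \sqrt{506}}{3}$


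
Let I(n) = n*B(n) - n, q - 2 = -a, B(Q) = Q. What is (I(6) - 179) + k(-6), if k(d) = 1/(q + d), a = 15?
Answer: -2832/19 ≈ -149.05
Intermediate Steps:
q = -13 (q = 2 - 1*15 = 2 - 15 = -13)
I(n) = n**2 - n (I(n) = n*n - n = n**2 - n)
k(d) = 1/(-13 + d)
(I(6) - 179) + k(-6) = (6*(-1 + 6) - 179) + 1/(-13 - 6) = (6*5 - 179) + 1/(-19) = (30 - 179) - 1/19 = -149 - 1/19 = -2832/19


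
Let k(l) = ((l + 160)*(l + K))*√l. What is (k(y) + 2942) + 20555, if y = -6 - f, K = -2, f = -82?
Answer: 23497 + 34928*√19 ≈ 1.7574e+5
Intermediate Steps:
y = 76 (y = -6 - 1*(-82) = -6 + 82 = 76)
k(l) = √l*(-2 + l)*(160 + l) (k(l) = ((l + 160)*(l - 2))*√l = ((160 + l)*(-2 + l))*√l = ((-2 + l)*(160 + l))*√l = √l*(-2 + l)*(160 + l))
(k(y) + 2942) + 20555 = (√76*(-320 + 76² + 158*76) + 2942) + 20555 = ((2*√19)*(-320 + 5776 + 12008) + 2942) + 20555 = ((2*√19)*17464 + 2942) + 20555 = (34928*√19 + 2942) + 20555 = (2942 + 34928*√19) + 20555 = 23497 + 34928*√19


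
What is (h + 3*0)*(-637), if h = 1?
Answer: -637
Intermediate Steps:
(h + 3*0)*(-637) = (1 + 3*0)*(-637) = (1 + 0)*(-637) = 1*(-637) = -637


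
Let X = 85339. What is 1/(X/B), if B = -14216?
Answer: -14216/85339 ≈ -0.16658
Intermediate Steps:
1/(X/B) = 1/(85339/(-14216)) = 1/(85339*(-1/14216)) = 1/(-85339/14216) = -14216/85339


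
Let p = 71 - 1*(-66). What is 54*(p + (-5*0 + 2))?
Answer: 7506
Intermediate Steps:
p = 137 (p = 71 + 66 = 137)
54*(p + (-5*0 + 2)) = 54*(137 + (-5*0 + 2)) = 54*(137 + (0 + 2)) = 54*(137 + 2) = 54*139 = 7506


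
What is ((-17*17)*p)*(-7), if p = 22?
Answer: 44506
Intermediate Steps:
((-17*17)*p)*(-7) = (-17*17*22)*(-7) = -289*22*(-7) = -6358*(-7) = 44506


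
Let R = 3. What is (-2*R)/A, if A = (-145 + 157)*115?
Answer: -1/230 ≈ -0.0043478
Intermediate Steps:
A = 1380 (A = 12*115 = 1380)
(-2*R)/A = -2*3/1380 = -6*1/1380 = -1/230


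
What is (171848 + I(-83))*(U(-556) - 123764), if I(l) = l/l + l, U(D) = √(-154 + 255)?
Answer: -21258447224 + 171766*√101 ≈ -2.1257e+10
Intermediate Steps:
U(D) = √101
I(l) = 1 + l
(171848 + I(-83))*(U(-556) - 123764) = (171848 + (1 - 83))*(√101 - 123764) = (171848 - 82)*(-123764 + √101) = 171766*(-123764 + √101) = -21258447224 + 171766*√101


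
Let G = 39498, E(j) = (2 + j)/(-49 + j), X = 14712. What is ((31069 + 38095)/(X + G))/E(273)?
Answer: 7746368/7453875 ≈ 1.0392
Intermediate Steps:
E(j) = (2 + j)/(-49 + j)
((31069 + 38095)/(X + G))/E(273) = ((31069 + 38095)/(14712 + 39498))/(((2 + 273)/(-49 + 273))) = (69164/54210)/((275/224)) = (69164*(1/54210))/(((1/224)*275)) = 34582/(27105*(275/224)) = (34582/27105)*(224/275) = 7746368/7453875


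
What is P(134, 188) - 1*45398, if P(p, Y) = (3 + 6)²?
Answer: -45317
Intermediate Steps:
P(p, Y) = 81 (P(p, Y) = 9² = 81)
P(134, 188) - 1*45398 = 81 - 1*45398 = 81 - 45398 = -45317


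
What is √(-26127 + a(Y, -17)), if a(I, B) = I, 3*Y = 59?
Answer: I*√234966/3 ≈ 161.58*I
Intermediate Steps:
Y = 59/3 (Y = (⅓)*59 = 59/3 ≈ 19.667)
√(-26127 + a(Y, -17)) = √(-26127 + 59/3) = √(-78322/3) = I*√234966/3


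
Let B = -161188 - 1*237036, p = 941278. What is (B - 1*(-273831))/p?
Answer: -124393/941278 ≈ -0.13215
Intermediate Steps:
B = -398224 (B = -161188 - 237036 = -398224)
(B - 1*(-273831))/p = (-398224 - 1*(-273831))/941278 = (-398224 + 273831)*(1/941278) = -124393*1/941278 = -124393/941278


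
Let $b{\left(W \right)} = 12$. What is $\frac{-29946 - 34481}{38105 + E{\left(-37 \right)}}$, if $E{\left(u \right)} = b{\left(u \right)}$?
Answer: $- \frac{64427}{38117} \approx -1.6902$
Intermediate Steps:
$E{\left(u \right)} = 12$
$\frac{-29946 - 34481}{38105 + E{\left(-37 \right)}} = \frac{-29946 - 34481}{38105 + 12} = - \frac{64427}{38117}$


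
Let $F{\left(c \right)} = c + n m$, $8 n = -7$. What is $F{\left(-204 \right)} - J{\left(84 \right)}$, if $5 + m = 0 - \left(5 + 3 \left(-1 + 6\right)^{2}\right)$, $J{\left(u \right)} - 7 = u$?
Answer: $- \frac{1765}{8} \approx -220.63$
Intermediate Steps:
$n = - \frac{7}{8}$ ($n = \frac{1}{8} \left(-7\right) = - \frac{7}{8} \approx -0.875$)
$J{\left(u \right)} = 7 + u$
$m = -85$ ($m = -5 + \left(0 - \left(5 + 3 \left(-1 + 6\right)^{2}\right)\right) = -5 + \left(0 - \left(5 + 3 \cdot 5^{2}\right)\right) = -5 + \left(0 - 80\right) = -5 - 80 = -85$)
$F{\left(c \right)} = \frac{595}{8} + c$ ($F{\left(c \right)} = c - - \frac{595}{8} = c + \frac{595}{8} = \frac{595}{8} + c$)
$F{\left(-204 \right)} - J{\left(84 \right)} = \left(\frac{595}{8} - 204\right) - \left(7 + 84\right) = - \frac{1037}{8} - 91 = - \frac{1765}{8}$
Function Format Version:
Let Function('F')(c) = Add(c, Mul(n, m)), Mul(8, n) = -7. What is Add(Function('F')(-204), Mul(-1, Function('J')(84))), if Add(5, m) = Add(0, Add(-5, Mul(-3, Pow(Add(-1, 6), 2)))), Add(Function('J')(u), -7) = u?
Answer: Rational(-1765, 8) ≈ -220.63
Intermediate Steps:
n = Rational(-7, 8) (n = Mul(Rational(1, 8), -7) = Rational(-7, 8) ≈ -0.87500)
Function('J')(u) = Add(7, u)
m = -85 (m = Add(-5, Add(0, Add(-5, Mul(-3, Pow(Add(-1, 6), 2))))) = Add(-5, Add(0, Add(-5, Mul(-3, Pow(5, 2))))) = Add(-5, Add(0, Add(-5, Mul(-3, 25)))) = Add(-5, Add(0, Add(-5, -75))) = Add(-5, Add(0, -80)) = Add(-5, -80) = -85)
Function('F')(c) = Add(Rational(595, 8), c) (Function('F')(c) = Add(c, Mul(Rational(-7, 8), -85)) = Add(c, Rational(595, 8)) = Add(Rational(595, 8), c))
Add(Function('F')(-204), Mul(-1, Function('J')(84))) = Add(Add(Rational(595, 8), -204), Mul(-1, Add(7, 84))) = Add(Rational(-1037, 8), Mul(-1, 91)) = Add(Rational(-1037, 8), -91) = Rational(-1765, 8)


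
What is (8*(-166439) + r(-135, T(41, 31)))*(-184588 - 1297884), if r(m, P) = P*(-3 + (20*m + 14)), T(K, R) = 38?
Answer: 2125411211568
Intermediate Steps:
r(m, P) = P*(11 + 20*m) (r(m, P) = P*(-3 + (14 + 20*m)) = P*(11 + 20*m))
(8*(-166439) + r(-135, T(41, 31)))*(-184588 - 1297884) = (8*(-166439) + 38*(11 + 20*(-135)))*(-184588 - 1297884) = (-1331512 + 38*(11 - 2700))*(-1482472) = (-1331512 + 38*(-2689))*(-1482472) = (-1331512 - 102182)*(-1482472) = -1433694*(-1482472) = 2125411211568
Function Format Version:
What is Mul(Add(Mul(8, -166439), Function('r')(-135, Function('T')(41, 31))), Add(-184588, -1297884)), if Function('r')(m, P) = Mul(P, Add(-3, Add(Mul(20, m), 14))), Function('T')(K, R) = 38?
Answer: 2125411211568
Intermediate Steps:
Function('r')(m, P) = Mul(P, Add(11, Mul(20, m))) (Function('r')(m, P) = Mul(P, Add(-3, Add(14, Mul(20, m)))) = Mul(P, Add(11, Mul(20, m))))
Mul(Add(Mul(8, -166439), Function('r')(-135, Function('T')(41, 31))), Add(-184588, -1297884)) = Mul(Add(Mul(8, -166439), Mul(38, Add(11, Mul(20, -135)))), Add(-184588, -1297884)) = Mul(Add(-1331512, Mul(38, Add(11, -2700))), -1482472) = Mul(Add(-1331512, Mul(38, -2689)), -1482472) = Mul(Add(-1331512, -102182), -1482472) = Mul(-1433694, -1482472) = 2125411211568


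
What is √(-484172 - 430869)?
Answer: I*√915041 ≈ 956.58*I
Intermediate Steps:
√(-484172 - 430869) = √(-915041) = I*√915041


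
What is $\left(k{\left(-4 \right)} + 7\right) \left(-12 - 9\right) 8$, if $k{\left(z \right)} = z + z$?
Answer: $168$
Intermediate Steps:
$k{\left(z \right)} = 2 z$
$\left(k{\left(-4 \right)} + 7\right) \left(-12 - 9\right) 8 = \left(2 \left(-4\right) + 7\right) \left(-12 - 9\right) 8 = \left(-8 + 7\right) \left(-21\right) 8 = \left(-1\right) \left(-21\right) 8 = 21 \cdot 8 = 168$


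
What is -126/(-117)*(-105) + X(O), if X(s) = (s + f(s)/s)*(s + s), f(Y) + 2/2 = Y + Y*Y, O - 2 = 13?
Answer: 10594/13 ≈ 814.92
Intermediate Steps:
O = 15 (O = 2 + 13 = 15)
f(Y) = -1 + Y + Y**2 (f(Y) = -1 + (Y + Y*Y) = -1 + (Y + Y**2) = -1 + Y + Y**2)
X(s) = 2*s*(s + (-1 + s + s**2)/s) (X(s) = (s + (-1 + s + s**2)/s)*(s + s) = (s + (-1 + s + s**2)/s)*(2*s) = 2*s*(s + (-1 + s + s**2)/s))
-126/(-117)*(-105) + X(O) = -126/(-117)*(-105) + (-2 + 2*15 + 4*15**2) = -126*(-1/117)*(-105) + (-2 + 30 + 4*225) = (14/13)*(-105) + (-2 + 30 + 900) = -1470/13 + 928 = 10594/13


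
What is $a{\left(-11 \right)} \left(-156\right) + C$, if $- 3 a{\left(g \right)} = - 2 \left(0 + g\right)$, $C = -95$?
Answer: $1049$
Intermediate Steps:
$a{\left(g \right)} = \frac{2 g}{3}$ ($a{\left(g \right)} = - \frac{\left(-2\right) \left(0 + g\right)}{3} = - \frac{\left(-2\right) g}{3} = \frac{2 g}{3}$)
$a{\left(-11 \right)} \left(-156\right) + C = \frac{2}{3} \left(-11\right) \left(-156\right) - 95 = \left(- \frac{22}{3}\right) \left(-156\right) - 95 = 1144 - 95 = 1049$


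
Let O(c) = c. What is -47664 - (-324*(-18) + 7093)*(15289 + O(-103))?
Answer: -196326714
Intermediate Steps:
-47664 - (-324*(-18) + 7093)*(15289 + O(-103)) = -47664 - (-324*(-18) + 7093)*(15289 - 103) = -47664 - (5832 + 7093)*15186 = -47664 - 12925*15186 = -47664 - 1*196279050 = -47664 - 196279050 = -196326714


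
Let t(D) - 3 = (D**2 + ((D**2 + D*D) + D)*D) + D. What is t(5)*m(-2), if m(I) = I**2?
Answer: 1232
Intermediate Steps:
t(D) = 3 + D + D**2 + D*(D + 2*D**2) (t(D) = 3 + ((D**2 + ((D**2 + D*D) + D)*D) + D) = 3 + ((D**2 + ((D**2 + D**2) + D)*D) + D) = 3 + ((D**2 + (2*D**2 + D)*D) + D) = 3 + ((D**2 + (D + 2*D**2)*D) + D) = 3 + ((D**2 + D*(D + 2*D**2)) + D) = 3 + (D + D**2 + D*(D + 2*D**2)) = 3 + D + D**2 + D*(D + 2*D**2))
t(5)*m(-2) = (3 + 5 + 2*5**2 + 2*5**3)*(-2)**2 = (3 + 5 + 2*25 + 2*125)*4 = (3 + 5 + 50 + 250)*4 = 308*4 = 1232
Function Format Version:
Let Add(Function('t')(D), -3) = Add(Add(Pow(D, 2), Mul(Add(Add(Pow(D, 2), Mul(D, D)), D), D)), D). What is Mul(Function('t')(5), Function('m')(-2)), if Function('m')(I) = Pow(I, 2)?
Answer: 1232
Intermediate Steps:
Function('t')(D) = Add(3, D, Pow(D, 2), Mul(D, Add(D, Mul(2, Pow(D, 2))))) (Function('t')(D) = Add(3, Add(Add(Pow(D, 2), Mul(Add(Add(Pow(D, 2), Mul(D, D)), D), D)), D)) = Add(3, Add(Add(Pow(D, 2), Mul(Add(Add(Pow(D, 2), Pow(D, 2)), D), D)), D)) = Add(3, Add(Add(Pow(D, 2), Mul(Add(Mul(2, Pow(D, 2)), D), D)), D)) = Add(3, Add(Add(Pow(D, 2), Mul(Add(D, Mul(2, Pow(D, 2))), D)), D)) = Add(3, Add(Add(Pow(D, 2), Mul(D, Add(D, Mul(2, Pow(D, 2))))), D)) = Add(3, Add(D, Pow(D, 2), Mul(D, Add(D, Mul(2, Pow(D, 2)))))) = Add(3, D, Pow(D, 2), Mul(D, Add(D, Mul(2, Pow(D, 2))))))
Mul(Function('t')(5), Function('m')(-2)) = Mul(Add(3, 5, Mul(2, Pow(5, 2)), Mul(2, Pow(5, 3))), Pow(-2, 2)) = Mul(Add(3, 5, Mul(2, 25), Mul(2, 125)), 4) = Mul(Add(3, 5, 50, 250), 4) = Mul(308, 4) = 1232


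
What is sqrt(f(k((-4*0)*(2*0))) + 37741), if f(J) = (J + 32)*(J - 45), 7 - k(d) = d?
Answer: sqrt(36259) ≈ 190.42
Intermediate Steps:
k(d) = 7 - d
f(J) = (-45 + J)*(32 + J) (f(J) = (32 + J)*(-45 + J) = (-45 + J)*(32 + J))
sqrt(f(k((-4*0)*(2*0))) + 37741) = sqrt((-1440 + (7 - (-4*0)*2*0)**2 - 13*(7 - (-4*0)*2*0)) + 37741) = sqrt((-1440 + (7 - 0*0)**2 - 13*(7 - 0*0)) + 37741) = sqrt((-1440 + (7 - 1*0)**2 - 13*(7 - 1*0)) + 37741) = sqrt((-1440 + (7 + 0)**2 - 13*(7 + 0)) + 37741) = sqrt((-1440 + 7**2 - 13*7) + 37741) = sqrt((-1440 + 49 - 91) + 37741) = sqrt(-1482 + 37741) = sqrt(36259)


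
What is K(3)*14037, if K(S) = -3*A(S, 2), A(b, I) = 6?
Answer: -252666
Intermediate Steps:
K(S) = -18 (K(S) = -3*6 = -18)
K(3)*14037 = -18*14037 = -252666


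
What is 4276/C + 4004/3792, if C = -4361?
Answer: 311713/4134228 ≈ 0.075398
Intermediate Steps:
4276/C + 4004/3792 = 4276/(-4361) + 4004/3792 = 4276*(-1/4361) + 4004*(1/3792) = -4276/4361 + 1001/948 = 311713/4134228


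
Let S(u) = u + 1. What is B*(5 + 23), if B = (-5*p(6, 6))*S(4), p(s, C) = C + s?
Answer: -8400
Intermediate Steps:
S(u) = 1 + u
B = -300 (B = (-5*(6 + 6))*(1 + 4) = -5*12*5 = -60*5 = -300)
B*(5 + 23) = -300*(5 + 23) = -300*28 = -8400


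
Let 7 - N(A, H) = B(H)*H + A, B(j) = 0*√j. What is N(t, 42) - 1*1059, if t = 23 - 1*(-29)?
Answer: -1104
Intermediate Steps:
t = 52 (t = 23 + 29 = 52)
B(j) = 0
N(A, H) = 7 - A (N(A, H) = 7 - (0*H + A) = 7 - (0 + A) = 7 - A)
N(t, 42) - 1*1059 = (7 - 1*52) - 1*1059 = (7 - 52) - 1059 = -45 - 1059 = -1104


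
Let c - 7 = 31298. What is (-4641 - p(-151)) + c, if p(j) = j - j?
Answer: 26664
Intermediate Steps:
p(j) = 0
c = 31305 (c = 7 + 31298 = 31305)
(-4641 - p(-151)) + c = (-4641 - 1*0) + 31305 = (-4641 + 0) + 31305 = -4641 + 31305 = 26664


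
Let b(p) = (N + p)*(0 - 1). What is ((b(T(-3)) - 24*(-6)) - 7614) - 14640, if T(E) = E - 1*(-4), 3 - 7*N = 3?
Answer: -22111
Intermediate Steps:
N = 0 (N = 3/7 - 1/7*3 = 3/7 - 3/7 = 0)
T(E) = 4 + E (T(E) = E + 4 = 4 + E)
b(p) = -p (b(p) = (0 + p)*(0 - 1) = p*(-1) = -p)
((b(T(-3)) - 24*(-6)) - 7614) - 14640 = ((-(4 - 3) - 24*(-6)) - 7614) - 14640 = ((-1*1 + 144) - 7614) - 14640 = ((-1 + 144) - 7614) - 14640 = (143 - 7614) - 14640 = -7471 - 14640 = -22111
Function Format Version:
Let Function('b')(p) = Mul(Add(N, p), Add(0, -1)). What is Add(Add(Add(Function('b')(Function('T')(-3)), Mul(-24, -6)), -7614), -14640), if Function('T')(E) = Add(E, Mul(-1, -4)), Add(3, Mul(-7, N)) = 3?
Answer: -22111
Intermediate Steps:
N = 0 (N = Add(Rational(3, 7), Mul(Rational(-1, 7), 3)) = Add(Rational(3, 7), Rational(-3, 7)) = 0)
Function('T')(E) = Add(4, E) (Function('T')(E) = Add(E, 4) = Add(4, E))
Function('b')(p) = Mul(-1, p) (Function('b')(p) = Mul(Add(0, p), Add(0, -1)) = Mul(p, -1) = Mul(-1, p))
Add(Add(Add(Function('b')(Function('T')(-3)), Mul(-24, -6)), -7614), -14640) = Add(Add(Add(Mul(-1, Add(4, -3)), Mul(-24, -6)), -7614), -14640) = Add(Add(Add(Mul(-1, 1), 144), -7614), -14640) = Add(Add(Add(-1, 144), -7614), -14640) = Add(Add(143, -7614), -14640) = Add(-7471, -14640) = -22111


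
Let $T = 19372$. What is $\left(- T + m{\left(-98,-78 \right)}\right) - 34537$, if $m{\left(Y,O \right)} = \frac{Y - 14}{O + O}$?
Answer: $- \frac{2102423}{39} \approx -53908.0$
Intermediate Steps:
$m{\left(Y,O \right)} = \frac{-14 + Y}{2 O}$
$\left(- T + m{\left(-98,-78 \right)}\right) - 34537 = \left(\left(-1\right) 19372 + \frac{-14 - 98}{2 \left(-78\right)}\right) - 34537 = \left(-19372 + \frac{1}{2} \left(- \frac{1}{78}\right) \left(-112\right)\right) - 34537 = \left(-19372 + \frac{28}{39}\right) - 34537 = - \frac{755480}{39} - 34537 = - \frac{2102423}{39}$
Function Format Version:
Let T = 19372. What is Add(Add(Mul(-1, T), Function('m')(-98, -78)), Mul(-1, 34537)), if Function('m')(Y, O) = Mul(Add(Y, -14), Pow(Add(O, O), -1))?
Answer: Rational(-2102423, 39) ≈ -53908.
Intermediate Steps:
Function('m')(Y, O) = Mul(Rational(1, 2), Pow(O, -1), Add(-14, Y)) (Function('m')(Y, O) = Mul(Add(-14, Y), Pow(Mul(2, O), -1)) = Mul(Add(-14, Y), Mul(Rational(1, 2), Pow(O, -1))) = Mul(Rational(1, 2), Pow(O, -1), Add(-14, Y)))
Add(Add(Mul(-1, T), Function('m')(-98, -78)), Mul(-1, 34537)) = Add(Add(Mul(-1, 19372), Mul(Rational(1, 2), Pow(-78, -1), Add(-14, -98))), Mul(-1, 34537)) = Add(Add(-19372, Mul(Rational(1, 2), Rational(-1, 78), -112)), -34537) = Add(Add(-19372, Rational(28, 39)), -34537) = Add(Rational(-755480, 39), -34537) = Rational(-2102423, 39)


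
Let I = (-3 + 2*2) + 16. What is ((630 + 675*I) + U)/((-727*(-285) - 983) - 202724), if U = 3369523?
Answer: 845407/872 ≈ 969.50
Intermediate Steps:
I = 17 (I = (-3 + 4) + 16 = 1 + 16 = 17)
((630 + 675*I) + U)/((-727*(-285) - 983) - 202724) = ((630 + 675*17) + 3369523)/((-727*(-285) - 983) - 202724) = ((630 + 11475) + 3369523)/((207195 - 983) - 202724) = (12105 + 3369523)/(206212 - 202724) = 3381628/3488 = 3381628*(1/3488) = 845407/872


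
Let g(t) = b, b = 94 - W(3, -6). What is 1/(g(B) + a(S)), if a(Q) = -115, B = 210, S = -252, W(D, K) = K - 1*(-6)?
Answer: -1/21 ≈ -0.047619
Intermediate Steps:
W(D, K) = 6 + K (W(D, K) = K + 6 = 6 + K)
b = 94 (b = 94 - (6 - 6) = 94 - 1*0 = 94 + 0 = 94)
g(t) = 94
1/(g(B) + a(S)) = 1/(94 - 115) = 1/(-21) = -1/21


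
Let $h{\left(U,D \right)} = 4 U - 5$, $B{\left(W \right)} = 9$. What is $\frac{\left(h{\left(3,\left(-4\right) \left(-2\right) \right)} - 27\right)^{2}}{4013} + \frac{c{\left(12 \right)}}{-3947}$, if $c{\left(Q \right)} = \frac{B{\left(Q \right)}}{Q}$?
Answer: $\frac{6303161}{63357244} \approx 0.099486$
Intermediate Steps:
$h{\left(U,D \right)} = -5 + 4 U$
$c{\left(Q \right)} = \frac{9}{Q}$
$\frac{\left(h{\left(3,\left(-4\right) \left(-2\right) \right)} - 27\right)^{2}}{4013} + \frac{c{\left(12 \right)}}{-3947} = \frac{\left(\left(-5 + 4 \cdot 3\right) - 27\right)^{2}}{4013} + \frac{9 \cdot \frac{1}{12}}{-3947} = \left(\left(-5 + 12\right) - 27\right)^{2} \cdot \frac{1}{4013} + 9 \cdot \frac{1}{12} \left(- \frac{1}{3947}\right) = \left(7 - 27\right)^{2} \cdot \frac{1}{4013} + \frac{3}{4} \left(- \frac{1}{3947}\right) = \left(-20\right)^{2} \cdot \frac{1}{4013} - \frac{3}{15788} = 400 \cdot \frac{1}{4013} - \frac{3}{15788} = \frac{400}{4013} - \frac{3}{15788} = \frac{6303161}{63357244}$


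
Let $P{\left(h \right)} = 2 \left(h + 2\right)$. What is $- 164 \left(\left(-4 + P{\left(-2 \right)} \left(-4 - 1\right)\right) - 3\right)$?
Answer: $1148$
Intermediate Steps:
$P{\left(h \right)} = 4 + 2 h$ ($P{\left(h \right)} = 2 \left(2 + h\right) = 4 + 2 h$)
$- 164 \left(\left(-4 + P{\left(-2 \right)} \left(-4 - 1\right)\right) - 3\right) = - 164 \left(\left(-4 + \left(4 + 2 \left(-2\right)\right) \left(-4 - 1\right)\right) - 3\right) = - 164 \left(\left(-4 + \left(4 - 4\right) \left(-5\right)\right) - 3\right) = - 164 \left(\left(-4 + 0 \left(-5\right)\right) - 3\right) = - 164 \left(\left(-4 + 0\right) - 3\right) = - 164 \left(-4 - 3\right) = \left(-164\right) \left(-7\right) = 1148$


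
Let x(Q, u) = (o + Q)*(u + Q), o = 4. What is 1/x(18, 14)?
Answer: 1/704 ≈ 0.0014205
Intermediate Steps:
x(Q, u) = (4 + Q)*(Q + u) (x(Q, u) = (4 + Q)*(u + Q) = (4 + Q)*(Q + u))
1/x(18, 14) = 1/(18² + 4*18 + 4*14 + 18*14) = 1/(324 + 72 + 56 + 252) = 1/704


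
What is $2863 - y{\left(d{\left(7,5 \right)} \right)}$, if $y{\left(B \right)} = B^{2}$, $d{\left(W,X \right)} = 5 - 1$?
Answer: $2847$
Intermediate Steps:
$d{\left(W,X \right)} = 4$
$2863 - y{\left(d{\left(7,5 \right)} \right)} = 2863 - 4^{2} = 2863 - 16 = 2847$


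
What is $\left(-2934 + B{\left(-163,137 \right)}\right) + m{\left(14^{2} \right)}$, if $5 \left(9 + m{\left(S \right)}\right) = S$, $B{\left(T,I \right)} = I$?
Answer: $- \frac{13834}{5} \approx -2766.8$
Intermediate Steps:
$m{\left(S \right)} = -9 + \frac{S}{5}$
$\left(-2934 + B{\left(-163,137 \right)}\right) + m{\left(14^{2} \right)} = \left(-2934 + 137\right) - \left(9 - \frac{14^{2}}{5}\right) = -2797 + \left(-9 + \frac{1}{5} \cdot 196\right) = -2797 + \left(-9 + \frac{196}{5}\right) = -2797 + \frac{151}{5} = - \frac{13834}{5}$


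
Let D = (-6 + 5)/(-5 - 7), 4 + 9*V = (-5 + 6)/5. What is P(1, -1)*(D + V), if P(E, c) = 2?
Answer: -61/90 ≈ -0.67778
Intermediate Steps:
V = -19/45 (V = -4/9 + ((-5 + 6)/5)/9 = -4/9 + (1*(1/5))/9 = -4/9 + (1/9)*(1/5) = -4/9 + 1/45 = -19/45 ≈ -0.42222)
D = 1/12 (D = -1/(-12) = -1*(-1/12) = 1/12 ≈ 0.083333)
P(1, -1)*(D + V) = 2*(1/12 - 19/45) = 2*(-61/180) = -61/90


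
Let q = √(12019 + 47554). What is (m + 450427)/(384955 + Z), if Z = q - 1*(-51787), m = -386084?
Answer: 28101290506/190743514991 - 64343*√59573/190743514991 ≈ 0.14724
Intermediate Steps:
q = √59573 ≈ 244.08
Z = 51787 + √59573 (Z = √59573 - 1*(-51787) = √59573 + 51787 = 51787 + √59573 ≈ 52031.)
(m + 450427)/(384955 + Z) = (-386084 + 450427)/(384955 + (51787 + √59573)) = 64343/(436742 + √59573)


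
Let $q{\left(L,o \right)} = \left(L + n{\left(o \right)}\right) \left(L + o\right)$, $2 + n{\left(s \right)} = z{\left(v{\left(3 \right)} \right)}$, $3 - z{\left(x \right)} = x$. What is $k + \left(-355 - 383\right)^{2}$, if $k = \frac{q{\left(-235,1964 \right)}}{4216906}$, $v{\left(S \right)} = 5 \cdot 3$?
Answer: $\frac{2296712120943}{4216906} \approx 5.4464 \cdot 10^{5}$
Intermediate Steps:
$v{\left(S \right)} = 15$
$z{\left(x \right)} = 3 - x$
$n{\left(s \right)} = -14$ ($n{\left(s \right)} = -2 + \left(3 - 15\right) = -2 - 12 = -14$)
$q{\left(L,o \right)} = \left(-14 + L\right) \left(L + o\right)$ ($q{\left(L,o \right)} = \left(L - 14\right) \left(L + o\right) = \left(-14 + L\right) \left(L + o\right)$)
$k = - \frac{430521}{4216906}$ ($k = \frac{\left(-235\right)^{2} - -3290 - 27496 - 461540}{4216906} = \left(55225 + 3290 - 27496 - 461540\right) \frac{1}{4216906} = \left(-430521\right) \frac{1}{4216906} = - \frac{430521}{4216906} \approx -0.10209$)
$k + \left(-355 - 383\right)^{2} = - \frac{430521}{4216906} + \left(-355 - 383\right)^{2} = - \frac{430521}{4216906} + \left(-738\right)^{2} = - \frac{430521}{4216906} + 544644 = \frac{2296712120943}{4216906}$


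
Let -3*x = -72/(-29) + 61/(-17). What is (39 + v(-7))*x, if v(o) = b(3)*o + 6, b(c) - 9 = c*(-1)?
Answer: 545/493 ≈ 1.1055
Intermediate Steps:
b(c) = 9 - c (b(c) = 9 + c*(-1) = 9 - c)
v(o) = 6 + 6*o (v(o) = (9 - 1*3)*o + 6 = (9 - 3)*o + 6 = 6*o + 6 = 6 + 6*o)
x = 545/1479 (x = -(-72/(-29) + 61/(-17))/3 = -(-72*(-1/29) + 61*(-1/17))/3 = -(72/29 - 61/17)/3 = -⅓*(-545/493) = 545/1479 ≈ 0.36849)
(39 + v(-7))*x = (39 + (6 + 6*(-7)))*(545/1479) = (39 + (6 - 42))*(545/1479) = (39 - 36)*(545/1479) = 3*(545/1479) = 545/493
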